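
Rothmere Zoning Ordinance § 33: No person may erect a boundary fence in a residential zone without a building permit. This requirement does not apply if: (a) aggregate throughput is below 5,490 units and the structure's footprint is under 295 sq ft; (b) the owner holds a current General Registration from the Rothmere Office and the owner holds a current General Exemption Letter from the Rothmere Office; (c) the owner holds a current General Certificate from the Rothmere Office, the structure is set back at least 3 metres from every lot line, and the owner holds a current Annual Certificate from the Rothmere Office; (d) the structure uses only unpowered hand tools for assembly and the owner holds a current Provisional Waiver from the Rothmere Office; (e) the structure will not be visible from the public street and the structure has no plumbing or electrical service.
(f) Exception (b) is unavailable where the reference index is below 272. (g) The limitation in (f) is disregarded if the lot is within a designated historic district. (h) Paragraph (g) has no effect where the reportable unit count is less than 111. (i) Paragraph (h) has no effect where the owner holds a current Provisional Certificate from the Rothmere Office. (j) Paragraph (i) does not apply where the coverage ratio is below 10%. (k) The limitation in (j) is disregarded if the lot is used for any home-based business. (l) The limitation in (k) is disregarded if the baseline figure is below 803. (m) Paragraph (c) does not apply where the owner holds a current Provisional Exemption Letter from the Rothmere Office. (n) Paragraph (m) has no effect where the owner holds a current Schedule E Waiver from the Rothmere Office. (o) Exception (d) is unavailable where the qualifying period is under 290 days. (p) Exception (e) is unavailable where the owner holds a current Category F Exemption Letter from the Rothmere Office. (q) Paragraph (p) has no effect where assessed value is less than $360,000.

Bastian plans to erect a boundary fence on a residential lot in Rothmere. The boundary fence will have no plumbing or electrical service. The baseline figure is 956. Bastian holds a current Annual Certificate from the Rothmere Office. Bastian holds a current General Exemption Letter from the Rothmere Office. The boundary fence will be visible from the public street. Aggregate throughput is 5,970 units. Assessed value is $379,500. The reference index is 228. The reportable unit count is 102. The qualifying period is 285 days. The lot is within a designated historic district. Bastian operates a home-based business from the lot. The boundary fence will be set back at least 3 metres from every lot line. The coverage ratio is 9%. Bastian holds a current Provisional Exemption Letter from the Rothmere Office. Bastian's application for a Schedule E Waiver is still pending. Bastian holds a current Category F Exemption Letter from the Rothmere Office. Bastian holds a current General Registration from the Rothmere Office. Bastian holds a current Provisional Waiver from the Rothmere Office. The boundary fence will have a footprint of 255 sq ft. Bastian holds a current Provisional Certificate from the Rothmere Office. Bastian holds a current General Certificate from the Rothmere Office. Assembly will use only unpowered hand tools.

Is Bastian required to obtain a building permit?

Exception (a) does not apply: aggregate throughput is 5,970 units, not below 5,490 units.
Exception (b): a current General Registration is held; a current General Exemption Letter is held — every condition holds. Applying paragraphs (f)–(l): (f) is triggered (the reference index is 228, below the 272 limit), but yields to (g): (g) operates against (f): the lot is in a historic district. (h) applies (the reportable unit count is 102, less than the 111 limit), but is overridden by (i): (i) operates — a current Provisional Certificate is held. (j) would limit (i) — the coverage ratio is 9%, below the 10% limit — but (k) sets (j) aside: (k) operates against (j): a home-based business operates on the lot. (l), which would lift (k), is not triggered — the baseline figure is 956, not below 803. (b) remains available.
Exception (c)'s conditions are all satisfied: a current General Certificate is held; the setback is at least 3 m on every side; a current Annual Certificate is held. Turning to paragraphs (m)–(n): (m) operates against (c): a current Provisional Exemption Letter is held. (n) does not operate here (there is no Schedule E Waiver in force), so (m) stands. So (c) is unavailable.
Exception (d): assembly uses only hand tools; a current Provisional Waiver is held — every condition holds. But: (o) operates against (d): the qualifying period is 285 days, under the 290 days limit. (d) is therefore removed.
Exception (e) does not apply: the structure will be visible from the street.

No — exception (b) applies; Bastian does not need a building permit.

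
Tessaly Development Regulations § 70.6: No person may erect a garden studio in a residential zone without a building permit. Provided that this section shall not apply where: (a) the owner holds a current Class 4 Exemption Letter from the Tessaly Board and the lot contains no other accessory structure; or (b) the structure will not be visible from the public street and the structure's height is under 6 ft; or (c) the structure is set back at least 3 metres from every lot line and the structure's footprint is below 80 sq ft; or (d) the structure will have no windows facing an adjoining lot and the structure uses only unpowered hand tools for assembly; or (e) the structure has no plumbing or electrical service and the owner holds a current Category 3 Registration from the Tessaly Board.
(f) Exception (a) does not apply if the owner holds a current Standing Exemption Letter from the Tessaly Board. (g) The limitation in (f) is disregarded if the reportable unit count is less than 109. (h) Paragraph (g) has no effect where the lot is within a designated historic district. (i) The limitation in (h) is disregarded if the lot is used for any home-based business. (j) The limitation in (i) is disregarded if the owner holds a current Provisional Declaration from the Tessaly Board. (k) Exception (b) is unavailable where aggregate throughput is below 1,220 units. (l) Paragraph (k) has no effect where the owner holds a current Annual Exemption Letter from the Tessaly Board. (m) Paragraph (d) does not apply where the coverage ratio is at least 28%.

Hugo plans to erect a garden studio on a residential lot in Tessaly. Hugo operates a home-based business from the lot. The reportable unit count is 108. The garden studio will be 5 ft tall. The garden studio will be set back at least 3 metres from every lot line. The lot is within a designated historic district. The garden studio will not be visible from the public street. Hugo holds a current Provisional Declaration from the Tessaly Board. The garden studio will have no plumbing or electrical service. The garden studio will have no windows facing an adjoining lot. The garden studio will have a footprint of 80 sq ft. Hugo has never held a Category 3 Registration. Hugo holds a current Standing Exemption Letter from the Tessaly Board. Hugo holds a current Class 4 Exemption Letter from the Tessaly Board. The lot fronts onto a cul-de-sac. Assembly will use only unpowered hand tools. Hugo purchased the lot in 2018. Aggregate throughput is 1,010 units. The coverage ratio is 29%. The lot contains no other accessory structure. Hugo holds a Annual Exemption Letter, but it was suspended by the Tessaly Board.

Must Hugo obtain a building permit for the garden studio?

Exception (a): a current Class 4 Exemption Letter is held; the lot has no other accessory structure — every condition holds. But applying paragraphs (f)–(j): (f) operates against (a): a current Standing Exemption Letter is held. (g) would limit (f) — the reportable unit count is 108, less than the 109 limit — but (h) sets (g) aside: (h) operates — the lot is in a historic district. (i) applies (a home-based business operates on the lot), but yields to (j): (j) operates — a current Provisional Declaration is held. So (a) is unavailable.
All of (b)'s requirements are met (the structure will not be visible from the street; the structure's height is 5 ft, under the 6 ft limit). But: (k) operates against (b): aggregate throughput is 1,010 units, below the 1,220 units limit. (l), which would lift (k), is not engaged — no current Annual Exemption Letter is held. So (b) is unavailable.
Exception (c) fails — the structure's footprint is 80 sq ft, not below 80 sq ft.
Exception (d)'s conditions are all satisfied: no windows face an adjoining lot; assembly uses only hand tools. However, paragraph (m) must be considered: (m) operates — the coverage ratio is 29%, meeting the 28% threshold. So (d) is unavailable.
Exception (e) requires that the owner holds a current Category 3 Registration from the Tessaly Board; but no current Category 3 Registration is held, so (e) is unavailable.
No exception is made out. Hugo falls within the general rule.

Yes — Hugo must obtain a building permit.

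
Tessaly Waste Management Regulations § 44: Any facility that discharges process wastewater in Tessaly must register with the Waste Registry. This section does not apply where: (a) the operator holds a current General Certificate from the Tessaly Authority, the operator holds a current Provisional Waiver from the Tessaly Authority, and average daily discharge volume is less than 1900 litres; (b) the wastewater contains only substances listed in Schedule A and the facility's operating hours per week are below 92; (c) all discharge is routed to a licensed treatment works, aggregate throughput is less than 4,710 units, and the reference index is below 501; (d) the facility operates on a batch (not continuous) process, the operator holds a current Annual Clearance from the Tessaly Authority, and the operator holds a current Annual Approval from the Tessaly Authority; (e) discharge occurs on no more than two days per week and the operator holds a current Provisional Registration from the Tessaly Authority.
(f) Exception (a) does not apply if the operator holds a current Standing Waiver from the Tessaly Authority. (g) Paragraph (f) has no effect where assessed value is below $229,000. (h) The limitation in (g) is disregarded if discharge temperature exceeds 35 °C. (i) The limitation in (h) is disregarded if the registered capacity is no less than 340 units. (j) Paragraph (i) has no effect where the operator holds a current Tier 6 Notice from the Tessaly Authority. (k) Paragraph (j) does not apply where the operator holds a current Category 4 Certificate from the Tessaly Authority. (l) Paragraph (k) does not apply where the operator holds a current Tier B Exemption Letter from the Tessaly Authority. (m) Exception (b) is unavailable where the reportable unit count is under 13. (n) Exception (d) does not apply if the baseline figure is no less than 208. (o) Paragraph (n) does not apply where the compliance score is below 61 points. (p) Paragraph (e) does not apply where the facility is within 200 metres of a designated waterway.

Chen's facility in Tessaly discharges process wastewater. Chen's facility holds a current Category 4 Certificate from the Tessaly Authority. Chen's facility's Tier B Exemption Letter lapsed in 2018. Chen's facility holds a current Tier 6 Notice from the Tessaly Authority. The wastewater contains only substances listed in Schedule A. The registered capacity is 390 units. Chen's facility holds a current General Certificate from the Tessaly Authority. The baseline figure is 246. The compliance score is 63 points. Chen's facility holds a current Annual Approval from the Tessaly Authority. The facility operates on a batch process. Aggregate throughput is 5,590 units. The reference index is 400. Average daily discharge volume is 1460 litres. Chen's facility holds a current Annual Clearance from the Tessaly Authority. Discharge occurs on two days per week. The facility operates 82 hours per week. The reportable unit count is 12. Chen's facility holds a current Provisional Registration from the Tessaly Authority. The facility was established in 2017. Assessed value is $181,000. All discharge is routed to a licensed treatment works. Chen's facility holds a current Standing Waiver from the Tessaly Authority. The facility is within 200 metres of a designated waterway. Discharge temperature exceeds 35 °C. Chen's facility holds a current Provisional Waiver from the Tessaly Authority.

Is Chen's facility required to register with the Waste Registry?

All of (a)'s requirements are met (a current General Certificate is held; a current Provisional Waiver is held; average daily discharge volume is 1460 litres, less than the 1900 litres limit). Applying paragraphs (f)–(l): (f) is triggered (a current Standing Waiver is held), but is itself disapplied by (g): (g) is triggered — assessed value is $181,000, below the $229,000 limit. (h) is engaged (discharge temperature exceeds 35 °C), but is overridden by (i): (i) applies — the registered capacity is 390 units, meeting the 340 units threshold. (j) would limit (i) — a current Tier 6 Notice is held — but (k) sets (j) aside: (k) applies — a current Category 4 Certificate is held. (l), which would lift (k), is not triggered — the Tier B Exemption Letter is not current. Exception (a) stands.
Exception (b) is satisfied on its face — the wastewater is Schedule-A-only; the facility's operating hours per week are 82, below the 92 limit. However, paragraph (m) must be considered: (m) operates against (b): the reportable unit count is 12, under the 13 limit. So (b) is unavailable.
Exception (c) fails — aggregate throughput is 5,590 units, not less than 4,710 units.
Exception (d): the facility operates on a batch process; a current Annual Clearance is held; a current Annual Approval is held — every condition holds. But applying paragraphs (n)–(o): (n) operates against (d): the baseline figure is 246, meeting the 208 threshold. (o) is not triggered (the compliance score is 63 points, not below 61 points), so (n) stands. So (d) is unavailable.
Exception (e) is satisfied on its face — discharge occurs on no more than two days per week; a current Provisional Registration is held. But applying paragraph (p): (p) is engaged — the facility is within 200 m of a designated waterway. So (e) is unavailable.

No — exception (a) applies; Chen's facility is not required to register with the Waste Registry.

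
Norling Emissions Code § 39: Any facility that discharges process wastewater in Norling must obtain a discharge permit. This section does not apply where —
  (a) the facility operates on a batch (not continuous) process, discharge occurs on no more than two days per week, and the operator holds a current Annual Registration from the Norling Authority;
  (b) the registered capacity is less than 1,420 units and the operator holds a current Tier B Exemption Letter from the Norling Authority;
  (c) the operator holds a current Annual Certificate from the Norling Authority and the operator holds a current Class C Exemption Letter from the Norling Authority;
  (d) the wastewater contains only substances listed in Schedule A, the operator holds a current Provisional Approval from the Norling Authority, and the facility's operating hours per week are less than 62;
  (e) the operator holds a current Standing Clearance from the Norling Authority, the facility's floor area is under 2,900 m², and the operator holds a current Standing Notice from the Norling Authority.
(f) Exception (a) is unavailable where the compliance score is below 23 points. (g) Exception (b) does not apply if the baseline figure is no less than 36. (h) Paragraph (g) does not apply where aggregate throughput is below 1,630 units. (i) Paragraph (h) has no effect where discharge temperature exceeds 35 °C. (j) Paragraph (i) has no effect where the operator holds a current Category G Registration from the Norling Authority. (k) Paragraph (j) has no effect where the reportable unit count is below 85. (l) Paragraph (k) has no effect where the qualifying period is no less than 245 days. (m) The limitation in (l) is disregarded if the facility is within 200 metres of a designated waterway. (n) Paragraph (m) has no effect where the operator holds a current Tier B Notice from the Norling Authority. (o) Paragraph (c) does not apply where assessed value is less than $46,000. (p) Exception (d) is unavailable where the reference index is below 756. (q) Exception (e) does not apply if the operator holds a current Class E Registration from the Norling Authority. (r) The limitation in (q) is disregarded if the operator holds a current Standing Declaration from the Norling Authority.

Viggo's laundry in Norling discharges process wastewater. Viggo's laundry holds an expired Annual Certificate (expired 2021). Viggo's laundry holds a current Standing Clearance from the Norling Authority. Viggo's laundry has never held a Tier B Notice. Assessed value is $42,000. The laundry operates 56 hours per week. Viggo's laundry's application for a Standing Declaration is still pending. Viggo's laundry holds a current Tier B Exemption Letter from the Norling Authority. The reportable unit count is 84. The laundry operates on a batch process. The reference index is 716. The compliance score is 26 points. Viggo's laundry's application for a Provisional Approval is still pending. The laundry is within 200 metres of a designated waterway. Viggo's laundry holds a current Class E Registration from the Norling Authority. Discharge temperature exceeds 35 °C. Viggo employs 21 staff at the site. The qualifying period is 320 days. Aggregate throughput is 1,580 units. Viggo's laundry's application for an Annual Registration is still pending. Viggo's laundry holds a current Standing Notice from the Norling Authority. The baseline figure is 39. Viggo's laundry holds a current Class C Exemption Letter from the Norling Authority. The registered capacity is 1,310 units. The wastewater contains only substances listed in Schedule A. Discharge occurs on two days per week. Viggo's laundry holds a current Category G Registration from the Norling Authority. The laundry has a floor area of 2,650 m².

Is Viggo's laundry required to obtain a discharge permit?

Yes — Viggo's laundry must obtain a discharge permit.

Exception (a) fails — there is no Annual Registration in force.
Exception (b) is satisfied on its face — the registered capacity is 1,310 units, less than the 1,420 units limit; a current Tier B Exemption Letter is held. But applying paragraphs (g)–(n): (g) operates against (b): the baseline figure is 39, meeting the 36 threshold. (h) is engaged (aggregate throughput is 1,580 units, below the 1,630 units limit), but yields to (i): (i) operates against (h): discharge temperature exceeds 35 °C. (j) applies (a current Category G Registration is held), but is itself disapplied by (k): (k) operates against (j): the reportable unit count is 84, below the 85 limit. (l) would limit (k) — the qualifying period is 320 days, meeting the 245 days threshold — but (m) sets (l) aside: (m) operates against (l): the laundry is within 200 m of a designated waterway. (n) is not engaged (there is no Tier B Notice in force), so (m) stands. (b) is therefore removed.
Exception (c) requires that the operator holds a current Annual Certificate from the Norling Authority; but the Annual Certificate is not current, so (c) is unavailable.
Exception (d) requires that the operator holds a current Provisional Approval from the Norling Authority; but there is no Provisional Approval in force, so (d) is unavailable.
Exception (e)'s conditions are all satisfied: a current Standing Clearance is held; the facility's floor area is 2,650 m², under the 2,900 m² limit; a current Standing Notice is held. Turning to paragraphs (q)–(r): (q) is engaged — a current Class E Registration is held. (r), which would lift (q), is not engaged — no current Standing Declaration is held. (e) is therefore removed.
No exception is made out. Viggo's laundry falls within the general rule.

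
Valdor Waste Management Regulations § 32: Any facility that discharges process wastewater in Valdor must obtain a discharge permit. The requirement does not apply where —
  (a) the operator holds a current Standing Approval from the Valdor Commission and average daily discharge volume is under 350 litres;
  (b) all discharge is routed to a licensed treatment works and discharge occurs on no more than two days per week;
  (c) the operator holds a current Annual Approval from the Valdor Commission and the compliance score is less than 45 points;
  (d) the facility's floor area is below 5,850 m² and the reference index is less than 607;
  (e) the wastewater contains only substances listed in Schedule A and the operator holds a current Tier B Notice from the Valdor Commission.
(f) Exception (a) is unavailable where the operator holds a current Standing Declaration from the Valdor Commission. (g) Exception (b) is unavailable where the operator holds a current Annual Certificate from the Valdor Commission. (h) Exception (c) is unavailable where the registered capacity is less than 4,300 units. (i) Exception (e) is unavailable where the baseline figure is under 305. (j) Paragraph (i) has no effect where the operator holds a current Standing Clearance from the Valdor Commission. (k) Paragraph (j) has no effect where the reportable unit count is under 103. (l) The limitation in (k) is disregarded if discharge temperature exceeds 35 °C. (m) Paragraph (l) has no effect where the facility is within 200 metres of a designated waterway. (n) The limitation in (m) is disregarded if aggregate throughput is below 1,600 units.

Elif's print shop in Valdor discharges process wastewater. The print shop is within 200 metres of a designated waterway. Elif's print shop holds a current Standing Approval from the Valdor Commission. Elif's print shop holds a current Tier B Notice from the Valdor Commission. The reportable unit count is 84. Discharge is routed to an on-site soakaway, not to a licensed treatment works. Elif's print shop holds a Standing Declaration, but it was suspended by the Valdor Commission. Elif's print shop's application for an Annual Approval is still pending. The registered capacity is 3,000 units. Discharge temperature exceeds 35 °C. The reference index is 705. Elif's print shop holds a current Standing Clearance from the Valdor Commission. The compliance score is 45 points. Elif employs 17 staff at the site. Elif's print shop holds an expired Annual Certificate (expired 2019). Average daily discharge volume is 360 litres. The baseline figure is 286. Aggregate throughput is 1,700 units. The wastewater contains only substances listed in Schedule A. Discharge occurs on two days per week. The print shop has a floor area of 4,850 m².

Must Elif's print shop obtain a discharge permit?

Exception (a) fails — average daily discharge volume is 360 litres, not under 350 litres.
Exception (b) requires that all discharge is routed to a licensed treatment works; but discharge is not routed to a licensed treatment works, so (b) is unavailable.
Exception (c) requires that the operator holds a current Annual Approval from the Valdor Commission; but there is no Annual Approval in force, so (c) is unavailable.
Exception (d) fails — the reference index is 705, not less than 607.
Exception (e): the wastewater is Schedule-A-only; a current Tier B Notice is held — every condition holds. Turning to paragraphs (i)–(n): (i) applies — the baseline figure is 286, under the 305 limit. (j) is engaged (a current Standing Clearance is held), but yields to (k): (k) operates against (j): the reportable unit count is 84, under the 103 limit. (l) operates (discharge temperature exceeds 35 °C), but is displaced by (m): (m) is triggered — the print shop is within 200 m of a designated waterway. (n) is not triggered (aggregate throughput is 1,700 units, not below 1,600 units), so (m) stands. (e) is therefore removed.
No exception applies. The general rule governs.

Yes — Elif's print shop must obtain a discharge permit.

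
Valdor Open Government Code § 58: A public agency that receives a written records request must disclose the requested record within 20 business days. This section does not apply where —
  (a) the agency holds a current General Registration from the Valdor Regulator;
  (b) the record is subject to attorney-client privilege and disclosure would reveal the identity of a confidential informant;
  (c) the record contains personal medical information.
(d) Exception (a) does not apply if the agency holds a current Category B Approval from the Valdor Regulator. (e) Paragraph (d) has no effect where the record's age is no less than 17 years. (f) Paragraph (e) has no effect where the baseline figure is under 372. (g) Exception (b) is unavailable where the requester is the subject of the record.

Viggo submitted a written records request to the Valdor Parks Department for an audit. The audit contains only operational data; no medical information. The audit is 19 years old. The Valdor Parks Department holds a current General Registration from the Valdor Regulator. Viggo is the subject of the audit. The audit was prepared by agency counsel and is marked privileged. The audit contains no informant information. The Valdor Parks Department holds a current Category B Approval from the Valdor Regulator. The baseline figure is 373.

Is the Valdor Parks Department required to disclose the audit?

All of (a)'s requirements are met (a current General Registration is held). Considering the limiting provisions: (d) is engaged (a current Category B Approval is held), but is set aside by (e): (e) is triggered — the record's age is 19 years, meeting the 17 years threshold. (f) is inapplicable (the baseline figure is 373, not under 372), so (e) stands. Exception (a) stands.
Exception (b) does not apply: the audit contains no informant information.
Exception (c) does not apply: the audit contains only operational data.

No — exception (a) applies; the Valdor Parks Department is not required to disclose the audit.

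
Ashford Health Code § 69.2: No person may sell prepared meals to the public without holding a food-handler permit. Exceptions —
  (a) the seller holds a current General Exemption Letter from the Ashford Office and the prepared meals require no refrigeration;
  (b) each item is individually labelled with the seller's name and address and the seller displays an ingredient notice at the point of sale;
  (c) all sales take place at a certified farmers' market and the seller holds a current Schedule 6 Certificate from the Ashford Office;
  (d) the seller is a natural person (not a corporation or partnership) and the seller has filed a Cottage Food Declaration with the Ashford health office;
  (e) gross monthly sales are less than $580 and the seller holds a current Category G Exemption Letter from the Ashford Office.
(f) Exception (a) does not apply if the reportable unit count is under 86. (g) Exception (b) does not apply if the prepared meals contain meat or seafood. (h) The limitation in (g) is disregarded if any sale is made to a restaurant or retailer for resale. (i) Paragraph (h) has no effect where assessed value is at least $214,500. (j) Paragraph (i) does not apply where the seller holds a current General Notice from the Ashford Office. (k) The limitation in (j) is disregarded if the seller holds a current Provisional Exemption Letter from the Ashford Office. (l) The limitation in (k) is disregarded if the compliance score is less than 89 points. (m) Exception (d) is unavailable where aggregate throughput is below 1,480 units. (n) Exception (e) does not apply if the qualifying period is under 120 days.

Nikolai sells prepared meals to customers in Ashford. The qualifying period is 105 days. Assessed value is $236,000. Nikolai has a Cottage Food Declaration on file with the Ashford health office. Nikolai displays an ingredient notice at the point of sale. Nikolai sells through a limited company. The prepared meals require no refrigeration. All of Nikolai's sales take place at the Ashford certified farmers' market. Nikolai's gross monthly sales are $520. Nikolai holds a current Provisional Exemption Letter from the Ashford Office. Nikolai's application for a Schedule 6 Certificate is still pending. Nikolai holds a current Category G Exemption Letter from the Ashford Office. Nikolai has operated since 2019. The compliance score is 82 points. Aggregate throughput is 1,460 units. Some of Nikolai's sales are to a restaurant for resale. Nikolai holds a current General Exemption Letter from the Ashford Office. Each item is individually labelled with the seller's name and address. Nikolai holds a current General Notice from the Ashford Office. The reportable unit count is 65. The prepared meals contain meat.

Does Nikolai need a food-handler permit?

Exception (a): a current General Exemption Letter is held; the prepared meals are shelf-stable — every condition holds. However, paragraph (f) must be considered: (f) operates against (a): the reportable unit count is 65, under the 86 limit. So (a) is unavailable.
Exception (b) is satisfied on its face — items are individually labelled; an ingredient notice is displayed. Applying paragraphs (g)–(l): (g) applies (the prepared meals contain meat), but yields to (h): (h) operates against (g): some sales are to a restaurant for resale. (i) would limit (h) — assessed value is $236,000, meeting the $214,500 threshold — but (j) sets (i) aside: (j) is engaged — a current General Notice is held. (k) would limit (j) — a current Provisional Exemption Letter is held — but (l) sets (k) aside: (l) applies — the compliance score is 82 points, less than the 89 points limit. Exception (b) stands.
Exception (c) does not apply: no current Schedule 6 Certificate is held.
Exception (d) fails — the seller operates through a limited company.
All of (e)'s requirements are met (gross monthly sales are $520, less than the $580 limit; a current Category G Exemption Letter is held). But: (n) operates against (e): the qualifying period is 105 days, under the 120 days limit. Exception (e) does not apply.

No — exception (b) applies; Nikolai is not required to hold a food-handler permit.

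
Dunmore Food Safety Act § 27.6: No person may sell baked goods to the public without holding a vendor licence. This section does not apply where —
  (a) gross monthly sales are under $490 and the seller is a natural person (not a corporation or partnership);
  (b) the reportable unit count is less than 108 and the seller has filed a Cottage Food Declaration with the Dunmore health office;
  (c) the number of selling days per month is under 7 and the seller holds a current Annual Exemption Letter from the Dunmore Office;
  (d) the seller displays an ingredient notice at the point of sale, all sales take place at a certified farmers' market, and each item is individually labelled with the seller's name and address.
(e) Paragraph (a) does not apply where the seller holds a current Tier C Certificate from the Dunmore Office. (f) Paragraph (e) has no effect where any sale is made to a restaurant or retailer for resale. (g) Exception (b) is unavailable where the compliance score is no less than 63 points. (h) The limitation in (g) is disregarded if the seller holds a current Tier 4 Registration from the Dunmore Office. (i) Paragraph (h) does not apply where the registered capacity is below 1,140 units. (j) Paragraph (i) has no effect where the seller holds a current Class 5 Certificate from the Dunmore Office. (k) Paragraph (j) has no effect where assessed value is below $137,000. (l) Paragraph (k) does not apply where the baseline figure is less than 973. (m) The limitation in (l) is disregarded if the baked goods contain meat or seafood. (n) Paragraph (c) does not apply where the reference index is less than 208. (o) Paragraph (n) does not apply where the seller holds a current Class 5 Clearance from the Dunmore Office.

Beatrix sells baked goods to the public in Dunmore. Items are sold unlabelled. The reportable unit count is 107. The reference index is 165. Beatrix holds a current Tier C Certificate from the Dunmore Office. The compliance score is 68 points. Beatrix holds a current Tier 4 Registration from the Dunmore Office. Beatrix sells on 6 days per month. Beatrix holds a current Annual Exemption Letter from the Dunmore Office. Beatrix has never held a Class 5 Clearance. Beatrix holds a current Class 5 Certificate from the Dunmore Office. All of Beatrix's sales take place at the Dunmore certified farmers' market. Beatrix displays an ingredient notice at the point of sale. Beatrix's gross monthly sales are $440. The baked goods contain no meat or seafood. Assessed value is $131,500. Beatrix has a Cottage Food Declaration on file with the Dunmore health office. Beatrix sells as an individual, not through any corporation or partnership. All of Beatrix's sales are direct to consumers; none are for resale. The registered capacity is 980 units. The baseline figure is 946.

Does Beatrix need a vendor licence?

Exception (a) is satisfied on its face — gross monthly sales are $440, under the $490 limit; the seller is a natural person. Turning to paragraphs (e)–(f): (e) applies — a current Tier C Certificate is held. (f) is not engaged (no sales are for resale), so (e) stands. Exception (a) does not apply.
Exception (b)'s conditions are all satisfied: the reportable unit count is 107, less than the 108 limit; a Cottage Food Declaration is on file. Under paragraphs (g)–(m): (g) applies (the compliance score is 68 points, meeting the 63 points threshold), but is set aside by (h): (h) operates — a current Tier 4 Registration is held. (i) applies (the registered capacity is 980 units, below the 1,140 units limit), but is displaced by (j): (j) operates against (i): a current Class 5 Certificate is held. (k) is triggered (assessed value is $131,500, below the $137,000 limit), but is itself disapplied by (l): (l) is triggered — the baseline figure is 946, less than the 973 limit. (m), which would lift (l), does not operate here — the baked goods contain no meat or seafood. So (b) applies.
All of (c)'s requirements are met (the number of selling days per month is 6, under the 7 limit; a current Annual Exemption Letter is held). Turning to paragraphs (n)–(o): (n) operates — the reference index is 165, less than the 208 limit. (o) is inapplicable (no current Class 5 Clearance is held), so (n) stands. Exception (c) does not apply.
Exception (d) fails — items are sold unlabelled.

No — exception (b) applies; Beatrix is not required to hold a vendor licence.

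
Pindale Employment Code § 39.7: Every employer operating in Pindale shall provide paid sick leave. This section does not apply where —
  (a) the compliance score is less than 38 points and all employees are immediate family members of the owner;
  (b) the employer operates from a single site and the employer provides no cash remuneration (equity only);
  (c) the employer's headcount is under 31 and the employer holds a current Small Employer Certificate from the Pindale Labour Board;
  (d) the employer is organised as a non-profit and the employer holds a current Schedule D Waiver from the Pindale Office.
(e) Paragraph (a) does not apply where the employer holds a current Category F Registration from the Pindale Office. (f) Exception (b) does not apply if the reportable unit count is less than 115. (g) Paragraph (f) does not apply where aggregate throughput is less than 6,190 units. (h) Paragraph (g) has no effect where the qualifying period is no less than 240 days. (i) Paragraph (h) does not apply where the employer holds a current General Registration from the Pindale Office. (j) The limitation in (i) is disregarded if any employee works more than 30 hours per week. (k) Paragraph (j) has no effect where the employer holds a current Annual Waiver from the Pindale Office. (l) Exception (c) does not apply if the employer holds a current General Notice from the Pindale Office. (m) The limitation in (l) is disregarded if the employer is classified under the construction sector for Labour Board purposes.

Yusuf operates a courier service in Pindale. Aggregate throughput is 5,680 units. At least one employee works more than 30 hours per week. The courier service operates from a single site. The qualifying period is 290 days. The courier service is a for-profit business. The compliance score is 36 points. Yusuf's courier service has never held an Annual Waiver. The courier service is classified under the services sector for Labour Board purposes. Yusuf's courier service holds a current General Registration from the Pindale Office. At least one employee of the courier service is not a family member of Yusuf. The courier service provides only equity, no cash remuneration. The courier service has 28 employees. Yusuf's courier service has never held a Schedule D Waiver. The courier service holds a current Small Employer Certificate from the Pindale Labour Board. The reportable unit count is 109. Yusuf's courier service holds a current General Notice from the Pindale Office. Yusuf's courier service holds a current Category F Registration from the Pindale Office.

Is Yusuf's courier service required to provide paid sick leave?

Exception (a) requires that all employees are immediate family members of the owner; but at least one employee is not a family member, so (a) is unavailable.
Exception (b): the employer operates from a single site; remuneration is equity-only — every condition holds. But applying paragraphs (f)–(k): (f) is triggered — the reportable unit count is 109, less than the 115 limit. (g) would limit (f) — aggregate throughput is 5,680 units, less than the 6,190 units limit — but (h) sets (g) aside: (h) applies — the qualifying period is 290 days, meeting the 240 days threshold. (i) is engaged (a current General Registration is held), but is displaced by (j): (j) operates against (i): at least one employee exceeds 30 hours/week. (k) does not operate here (no current Annual Waiver is held), so (j) stands. So (b) is unavailable.
Exception (c): the employer's headcount is 28, under the 31 limit; a current Small Employer Certificate is held — every condition holds. But: (l) operates against (c): a current General Notice is held. (m), which would lift (l), is not triggered — the courier service is classified under the services sector. (c) is therefore removed.
Exception (d) fails — the employer is for-profit.
No exception is made out. Yusuf's courier service falls within the general rule.

Yes — Yusuf's courier service must provide paid sick leave.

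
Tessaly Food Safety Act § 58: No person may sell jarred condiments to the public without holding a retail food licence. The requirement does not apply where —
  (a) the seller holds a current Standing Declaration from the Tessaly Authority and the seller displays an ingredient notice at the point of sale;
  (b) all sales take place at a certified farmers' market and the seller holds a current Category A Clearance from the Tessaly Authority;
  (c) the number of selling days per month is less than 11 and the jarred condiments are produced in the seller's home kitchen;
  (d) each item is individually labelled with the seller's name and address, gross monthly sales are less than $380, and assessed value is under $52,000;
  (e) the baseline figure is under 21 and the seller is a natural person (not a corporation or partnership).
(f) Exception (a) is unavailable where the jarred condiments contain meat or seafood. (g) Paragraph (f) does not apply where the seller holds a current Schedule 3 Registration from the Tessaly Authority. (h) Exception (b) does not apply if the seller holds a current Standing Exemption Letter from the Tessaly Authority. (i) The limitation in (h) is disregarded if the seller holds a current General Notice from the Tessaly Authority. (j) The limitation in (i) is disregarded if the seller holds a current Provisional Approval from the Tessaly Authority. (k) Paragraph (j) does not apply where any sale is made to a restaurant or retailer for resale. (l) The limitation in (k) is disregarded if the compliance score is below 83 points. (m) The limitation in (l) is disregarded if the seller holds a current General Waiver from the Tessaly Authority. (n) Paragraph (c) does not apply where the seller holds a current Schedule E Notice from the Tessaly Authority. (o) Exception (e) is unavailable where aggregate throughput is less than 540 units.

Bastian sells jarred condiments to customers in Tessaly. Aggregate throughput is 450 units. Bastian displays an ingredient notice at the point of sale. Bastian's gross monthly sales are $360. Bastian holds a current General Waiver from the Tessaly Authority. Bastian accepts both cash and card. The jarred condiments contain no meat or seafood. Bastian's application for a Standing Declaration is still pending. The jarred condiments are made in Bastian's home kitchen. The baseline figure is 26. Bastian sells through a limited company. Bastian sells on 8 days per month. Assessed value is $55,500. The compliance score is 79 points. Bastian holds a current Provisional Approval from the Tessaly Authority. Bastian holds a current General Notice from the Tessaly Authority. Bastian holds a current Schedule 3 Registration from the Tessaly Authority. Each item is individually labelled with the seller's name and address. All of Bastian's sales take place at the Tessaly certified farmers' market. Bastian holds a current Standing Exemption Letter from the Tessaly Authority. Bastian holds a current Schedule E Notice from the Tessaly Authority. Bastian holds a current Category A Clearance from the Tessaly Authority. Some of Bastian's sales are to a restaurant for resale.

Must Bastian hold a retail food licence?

Exception (a) does not apply: the Standing Declaration is not current.
Exception (b) is satisfied on its face — all sales are at a certified farmers' market; a current Category A Clearance is held. Under paragraphs (h)–(m): (h) would limit (b) — a current Standing Exemption Letter is held — but (i) sets (h) aside: (i) operates — a current General Notice is held. (j) is engaged (a current Provisional Approval is held), but is displaced by (k): (k) operates against (j): some sales are to a restaurant for resale. (l) would limit (k) — the compliance score is 79 points, below the 83 points limit — but (m) sets (l) aside: (m) operates against (l): a current General Waiver is held. Exception (b) stands.
Exception (c): the number of selling days per month is 8, less than the 11 limit; the jarred condiments are home-kitchen produced — every condition holds. But applying paragraph (n): (n) applies — a current Schedule E Notice is held. So (c) is unavailable.
Exception (d) fails — assessed value is $55,500, not under $52,000.
Exception (e) requires that the baseline figure is under 21; but the baseline figure is 26, not under 21, so (e) is unavailable.

No — exception (b) applies; Bastian is not required to hold a retail food licence.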